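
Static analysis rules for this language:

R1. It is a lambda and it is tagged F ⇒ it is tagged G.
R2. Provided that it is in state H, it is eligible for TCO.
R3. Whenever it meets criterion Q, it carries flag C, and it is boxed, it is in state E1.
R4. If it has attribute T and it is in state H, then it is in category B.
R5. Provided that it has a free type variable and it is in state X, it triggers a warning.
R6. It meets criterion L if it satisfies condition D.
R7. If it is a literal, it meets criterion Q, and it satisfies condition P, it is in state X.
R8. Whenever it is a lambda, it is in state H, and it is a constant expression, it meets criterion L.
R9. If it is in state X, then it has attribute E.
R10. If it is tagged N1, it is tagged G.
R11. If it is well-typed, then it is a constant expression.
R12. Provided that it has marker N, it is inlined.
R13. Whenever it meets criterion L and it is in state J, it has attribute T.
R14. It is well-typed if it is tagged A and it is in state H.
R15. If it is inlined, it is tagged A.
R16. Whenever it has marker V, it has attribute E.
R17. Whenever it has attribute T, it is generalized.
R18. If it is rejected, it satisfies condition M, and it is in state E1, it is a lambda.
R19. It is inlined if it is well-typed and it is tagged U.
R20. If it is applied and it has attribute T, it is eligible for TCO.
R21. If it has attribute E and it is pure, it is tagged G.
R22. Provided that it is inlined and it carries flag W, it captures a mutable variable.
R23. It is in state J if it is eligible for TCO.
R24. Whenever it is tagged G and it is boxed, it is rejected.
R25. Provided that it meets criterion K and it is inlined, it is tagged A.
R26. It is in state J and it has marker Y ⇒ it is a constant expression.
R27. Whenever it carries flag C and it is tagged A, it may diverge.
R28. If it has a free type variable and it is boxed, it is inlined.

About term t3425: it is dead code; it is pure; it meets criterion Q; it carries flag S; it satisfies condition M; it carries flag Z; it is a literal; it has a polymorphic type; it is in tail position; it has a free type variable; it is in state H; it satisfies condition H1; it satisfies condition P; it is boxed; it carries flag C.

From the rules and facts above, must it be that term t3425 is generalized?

Yes

By R2 (it is in state H): it is eligible for TCO.
By R3 (it meets criterion Q, it carries flag C, it is boxed): it is in state E1.
By R7 (it is a literal, it meets criterion Q, it satisfies condition P): it is in state X.
By R9 (it is in state X): it has attribute E.
By R21 (it has attribute E, it is pure): it is tagged G.
By R23 (it is eligible for TCO): it is in state J.
By R24 (it is tagged G, it is boxed): it is rejected.
By R28 (it has a free type variable, it is boxed): it is inlined.
By R15 (it is inlined): it is tagged A.
By R18 (it is rejected, it satisfies condition M, it is in state E1): it is a lambda.
By R14 (it is tagged A, it is in state H): it is well-typed.
By R11 (it is well-typed): it is a constant expression.
By R8 (it is a lambda, it is in state H, it is a constant expression): it meets criterion L.
By R13 (it meets criterion L, it is in state J): it has attribute T.
By R17 (it has attribute T): it is generalized.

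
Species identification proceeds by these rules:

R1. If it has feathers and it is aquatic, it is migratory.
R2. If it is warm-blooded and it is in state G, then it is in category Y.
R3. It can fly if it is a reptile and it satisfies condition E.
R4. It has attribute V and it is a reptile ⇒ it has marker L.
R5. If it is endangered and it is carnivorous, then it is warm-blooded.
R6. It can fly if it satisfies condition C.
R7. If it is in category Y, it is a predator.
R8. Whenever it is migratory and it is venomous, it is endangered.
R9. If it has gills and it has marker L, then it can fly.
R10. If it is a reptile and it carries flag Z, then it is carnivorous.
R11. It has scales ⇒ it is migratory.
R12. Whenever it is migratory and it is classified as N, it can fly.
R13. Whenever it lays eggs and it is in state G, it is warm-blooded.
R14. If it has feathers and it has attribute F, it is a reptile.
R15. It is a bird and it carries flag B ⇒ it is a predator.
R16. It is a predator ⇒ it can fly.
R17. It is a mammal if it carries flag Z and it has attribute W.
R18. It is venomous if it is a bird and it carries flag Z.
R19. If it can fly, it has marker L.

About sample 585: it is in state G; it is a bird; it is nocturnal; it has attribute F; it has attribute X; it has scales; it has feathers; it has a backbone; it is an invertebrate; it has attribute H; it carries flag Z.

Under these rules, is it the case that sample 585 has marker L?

By R11 (it has scales): it is migratory.
By R14 (it has feathers, it has attribute F): it is a reptile.
By R18 (it is a bird, it carries flag Z): it is venomous.
By R8 (it is migratory, it is venomous): it is endangered.
By R10 (it is a reptile, it carries flag Z): it is carnivorous.
By R5 (it is endangered, it is carnivorous): it is warm-blooded.
By R2 (it is warm-blooded, it is in state G): it is in category Y.
By R7 (it is in category Y): it is a predator.
By R16 (it is a predator): it can fly.
By R19 (it can fly): it has marker L.

Yes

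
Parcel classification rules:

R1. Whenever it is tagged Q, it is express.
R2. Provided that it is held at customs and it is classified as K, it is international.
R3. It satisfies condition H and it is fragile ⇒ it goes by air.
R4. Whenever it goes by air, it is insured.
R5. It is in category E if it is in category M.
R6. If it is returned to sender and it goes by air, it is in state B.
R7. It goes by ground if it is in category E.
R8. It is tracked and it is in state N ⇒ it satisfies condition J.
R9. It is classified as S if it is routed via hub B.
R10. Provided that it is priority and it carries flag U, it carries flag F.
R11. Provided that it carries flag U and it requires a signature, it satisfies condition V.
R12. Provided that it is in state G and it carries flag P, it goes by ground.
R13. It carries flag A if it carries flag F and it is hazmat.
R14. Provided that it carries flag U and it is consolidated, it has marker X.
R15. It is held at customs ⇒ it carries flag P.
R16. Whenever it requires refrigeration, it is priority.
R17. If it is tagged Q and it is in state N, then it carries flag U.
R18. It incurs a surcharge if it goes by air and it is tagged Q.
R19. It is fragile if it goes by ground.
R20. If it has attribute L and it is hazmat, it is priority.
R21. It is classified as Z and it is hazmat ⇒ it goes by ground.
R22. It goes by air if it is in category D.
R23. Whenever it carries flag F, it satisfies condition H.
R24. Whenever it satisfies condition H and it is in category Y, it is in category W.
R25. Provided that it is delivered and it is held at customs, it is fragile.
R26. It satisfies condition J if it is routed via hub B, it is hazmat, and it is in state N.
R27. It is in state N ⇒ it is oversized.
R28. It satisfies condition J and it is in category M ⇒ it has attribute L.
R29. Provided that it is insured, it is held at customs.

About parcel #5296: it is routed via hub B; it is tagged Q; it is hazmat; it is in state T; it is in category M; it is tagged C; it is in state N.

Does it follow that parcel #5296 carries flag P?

By R5 (it is in category M): it is in category E.
By R7 (it is in category E): it goes by ground.
By R17 (it is tagged Q, it is in state N): it carries flag U.
By R19 (it goes by ground): it is fragile.
By R26 (it is routed via hub B, it is hazmat, it is in state N): it satisfies condition J.
By R28 (it satisfies condition J, it is in category M): it has attribute L.
By R20 (it has attribute L, it is hazmat): it is priority.
By R10 (it is priority, it carries flag U): it carries flag F.
By R23 (it carries flag F): it satisfies condition H.
By R3 (it satisfies condition H, it is fragile): it goes by air.
By R4 (it goes by air): it is insured.
By R29 (it is insured): it is held at customs.
By R15 (it is held at customs): it carries flag P.

Yes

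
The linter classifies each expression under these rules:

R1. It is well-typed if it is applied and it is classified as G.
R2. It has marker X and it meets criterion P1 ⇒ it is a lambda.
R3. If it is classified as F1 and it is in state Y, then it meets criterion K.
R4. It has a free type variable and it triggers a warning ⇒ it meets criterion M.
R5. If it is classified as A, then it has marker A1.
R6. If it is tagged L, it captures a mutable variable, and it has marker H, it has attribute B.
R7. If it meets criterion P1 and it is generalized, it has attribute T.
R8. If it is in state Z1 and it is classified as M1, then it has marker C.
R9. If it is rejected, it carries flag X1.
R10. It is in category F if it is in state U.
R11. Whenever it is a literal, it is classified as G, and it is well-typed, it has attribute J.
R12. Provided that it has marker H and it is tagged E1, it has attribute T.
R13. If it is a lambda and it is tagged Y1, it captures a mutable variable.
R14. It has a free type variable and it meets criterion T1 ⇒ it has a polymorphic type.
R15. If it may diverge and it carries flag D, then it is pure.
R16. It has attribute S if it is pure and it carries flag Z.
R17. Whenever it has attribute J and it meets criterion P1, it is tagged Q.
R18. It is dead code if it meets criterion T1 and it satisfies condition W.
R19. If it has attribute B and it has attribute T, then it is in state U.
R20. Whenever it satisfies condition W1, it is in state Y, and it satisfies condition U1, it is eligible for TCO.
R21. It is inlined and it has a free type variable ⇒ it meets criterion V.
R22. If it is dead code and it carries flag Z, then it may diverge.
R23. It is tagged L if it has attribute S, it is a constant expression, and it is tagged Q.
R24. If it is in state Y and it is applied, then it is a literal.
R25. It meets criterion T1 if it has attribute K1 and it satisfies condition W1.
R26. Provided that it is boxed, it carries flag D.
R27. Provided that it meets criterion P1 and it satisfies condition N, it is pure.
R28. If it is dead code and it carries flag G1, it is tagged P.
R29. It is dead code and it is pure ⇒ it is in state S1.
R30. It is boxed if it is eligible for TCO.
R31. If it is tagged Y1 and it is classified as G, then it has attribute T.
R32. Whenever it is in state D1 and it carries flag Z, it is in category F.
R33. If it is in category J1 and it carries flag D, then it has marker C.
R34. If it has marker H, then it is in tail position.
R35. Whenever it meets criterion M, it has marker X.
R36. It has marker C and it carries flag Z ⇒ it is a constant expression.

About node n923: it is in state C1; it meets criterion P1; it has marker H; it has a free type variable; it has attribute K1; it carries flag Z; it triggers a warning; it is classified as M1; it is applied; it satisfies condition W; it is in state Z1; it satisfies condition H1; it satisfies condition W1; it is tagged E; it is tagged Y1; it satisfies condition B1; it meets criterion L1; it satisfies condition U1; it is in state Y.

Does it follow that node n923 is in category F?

No

Forward chaining from the given facts derives: meets criterion M, has marker C, is eligible for TCO, is a literal, meets criterion T1, is boxed, is in tail position, has marker X, is a constant expression, is a lambda, captures a mutable variable, has a polymorphic type, is dead code, may diverge, carries flag D, is pure, has attribute S, is in state S1.
Rules concluding "it is in category F": R10 needs "it is in state U"; R32 needs "it is in state D1" — none of these are established.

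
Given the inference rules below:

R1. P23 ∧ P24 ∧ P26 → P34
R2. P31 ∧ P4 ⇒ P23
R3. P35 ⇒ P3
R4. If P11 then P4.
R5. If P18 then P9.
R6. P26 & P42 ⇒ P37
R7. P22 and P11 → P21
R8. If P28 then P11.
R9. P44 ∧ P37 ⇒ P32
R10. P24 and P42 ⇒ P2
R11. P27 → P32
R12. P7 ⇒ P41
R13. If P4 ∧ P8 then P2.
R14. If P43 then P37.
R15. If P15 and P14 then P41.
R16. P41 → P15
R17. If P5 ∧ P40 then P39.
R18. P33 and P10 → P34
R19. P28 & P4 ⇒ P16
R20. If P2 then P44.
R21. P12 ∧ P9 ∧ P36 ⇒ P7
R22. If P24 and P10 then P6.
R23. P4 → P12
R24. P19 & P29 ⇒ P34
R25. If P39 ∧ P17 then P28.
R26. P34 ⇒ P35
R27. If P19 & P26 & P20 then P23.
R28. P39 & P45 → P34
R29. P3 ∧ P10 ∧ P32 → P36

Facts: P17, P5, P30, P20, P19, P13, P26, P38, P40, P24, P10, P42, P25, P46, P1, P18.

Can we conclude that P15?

P9  (by R5: P18)
P37  (by R6: P26, P42)
P2  (by R10: P24, P42)
P39  (by R17: P5, P40)
P44  (by R20: P2)
P28  (by R25: P39, P17)
P23  (by R27: P19, P26, P20)
P34  (by R1: P23, P24, P26)
P11  (by R8: P28)
P32  (by R9: P44, P37)
P35  (by R26: P34)
P3  (by R3: P35)
P4  (by R4: P11)
P12  (by R23: P4)
P36  (by R29: P3, P10, P32)
P7  (by R21: P12, P9, P36)
P41  (by R12: P7)
P15  (by R16: P41)

Yes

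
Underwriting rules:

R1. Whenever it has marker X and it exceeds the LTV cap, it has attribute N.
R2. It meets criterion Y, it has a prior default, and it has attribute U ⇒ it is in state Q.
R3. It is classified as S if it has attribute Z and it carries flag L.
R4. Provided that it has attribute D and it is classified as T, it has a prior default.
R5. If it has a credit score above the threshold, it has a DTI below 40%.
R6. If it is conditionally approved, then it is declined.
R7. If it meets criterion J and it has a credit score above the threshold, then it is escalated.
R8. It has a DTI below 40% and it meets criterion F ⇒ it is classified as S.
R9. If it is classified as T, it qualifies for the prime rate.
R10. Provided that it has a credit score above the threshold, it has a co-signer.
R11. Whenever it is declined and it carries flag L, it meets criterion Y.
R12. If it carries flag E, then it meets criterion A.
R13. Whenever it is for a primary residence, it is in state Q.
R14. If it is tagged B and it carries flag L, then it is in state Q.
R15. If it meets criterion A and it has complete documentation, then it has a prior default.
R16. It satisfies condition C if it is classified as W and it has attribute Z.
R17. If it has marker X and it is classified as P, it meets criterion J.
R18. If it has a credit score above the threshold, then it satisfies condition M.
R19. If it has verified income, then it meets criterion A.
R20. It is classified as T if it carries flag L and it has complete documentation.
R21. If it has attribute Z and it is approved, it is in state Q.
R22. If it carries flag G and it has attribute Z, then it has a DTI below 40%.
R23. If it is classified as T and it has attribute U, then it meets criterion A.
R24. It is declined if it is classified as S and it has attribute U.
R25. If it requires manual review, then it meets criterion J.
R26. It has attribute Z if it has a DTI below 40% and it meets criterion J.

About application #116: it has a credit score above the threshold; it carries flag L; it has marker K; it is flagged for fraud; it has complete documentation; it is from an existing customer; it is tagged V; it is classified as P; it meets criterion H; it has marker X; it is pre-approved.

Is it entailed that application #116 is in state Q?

Forward chaining from the given facts derives: has a DTI below 40%, has a co-signer, meets criterion J, satisfies condition M, is classified as T, has attribute Z, is classified as S, is escalated, qualifies for the prime rate.
Rules concluding "it is in state Q": R2 needs "it meets criterion Y"; R13 needs "it is for a primary residence"; R14 needs "it is tagged B"; R21 needs "it is approved" — none of these are established.

No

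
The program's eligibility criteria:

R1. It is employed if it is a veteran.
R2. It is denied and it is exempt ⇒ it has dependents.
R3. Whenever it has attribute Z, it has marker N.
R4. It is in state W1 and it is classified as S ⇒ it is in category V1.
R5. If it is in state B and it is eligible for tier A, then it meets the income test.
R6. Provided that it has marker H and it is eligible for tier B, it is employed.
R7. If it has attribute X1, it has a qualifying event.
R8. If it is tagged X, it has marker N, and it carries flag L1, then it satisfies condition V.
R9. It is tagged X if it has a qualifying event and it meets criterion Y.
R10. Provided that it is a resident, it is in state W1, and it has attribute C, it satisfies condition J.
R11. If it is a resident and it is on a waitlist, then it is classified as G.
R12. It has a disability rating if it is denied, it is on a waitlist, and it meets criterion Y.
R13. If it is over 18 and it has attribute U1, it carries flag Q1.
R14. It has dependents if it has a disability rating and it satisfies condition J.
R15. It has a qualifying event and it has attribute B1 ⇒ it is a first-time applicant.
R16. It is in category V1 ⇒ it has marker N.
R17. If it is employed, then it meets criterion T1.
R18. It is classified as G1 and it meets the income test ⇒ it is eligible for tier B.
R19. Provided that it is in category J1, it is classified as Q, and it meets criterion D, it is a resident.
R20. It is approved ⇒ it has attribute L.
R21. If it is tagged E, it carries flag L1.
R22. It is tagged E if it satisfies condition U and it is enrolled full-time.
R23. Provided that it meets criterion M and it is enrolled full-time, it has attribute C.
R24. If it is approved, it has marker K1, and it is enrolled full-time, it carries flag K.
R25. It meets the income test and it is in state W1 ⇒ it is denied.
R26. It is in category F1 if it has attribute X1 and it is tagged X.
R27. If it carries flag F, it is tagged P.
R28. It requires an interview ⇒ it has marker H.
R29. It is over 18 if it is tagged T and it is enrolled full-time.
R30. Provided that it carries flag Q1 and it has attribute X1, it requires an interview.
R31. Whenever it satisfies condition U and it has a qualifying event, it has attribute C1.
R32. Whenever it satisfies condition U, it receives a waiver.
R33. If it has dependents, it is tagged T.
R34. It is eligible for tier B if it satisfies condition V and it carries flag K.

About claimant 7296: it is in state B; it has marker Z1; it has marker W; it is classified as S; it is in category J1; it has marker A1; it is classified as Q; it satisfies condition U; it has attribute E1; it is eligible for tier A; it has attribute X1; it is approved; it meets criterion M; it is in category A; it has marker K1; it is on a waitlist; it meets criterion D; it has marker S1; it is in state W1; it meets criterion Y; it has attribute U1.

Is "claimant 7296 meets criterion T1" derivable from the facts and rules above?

Forward chaining from the given facts derives: is in category V1, meets the income test, has a qualifying event, is tagged X, has marker N, is a resident, has attribute L, is denied, is in category F1, has attribute C1, receives a waiver, is classified as G, has a disability rating.
The only rule concluding "it meets criterion T1" is R17, which needs "it is employed"; that is never established.

No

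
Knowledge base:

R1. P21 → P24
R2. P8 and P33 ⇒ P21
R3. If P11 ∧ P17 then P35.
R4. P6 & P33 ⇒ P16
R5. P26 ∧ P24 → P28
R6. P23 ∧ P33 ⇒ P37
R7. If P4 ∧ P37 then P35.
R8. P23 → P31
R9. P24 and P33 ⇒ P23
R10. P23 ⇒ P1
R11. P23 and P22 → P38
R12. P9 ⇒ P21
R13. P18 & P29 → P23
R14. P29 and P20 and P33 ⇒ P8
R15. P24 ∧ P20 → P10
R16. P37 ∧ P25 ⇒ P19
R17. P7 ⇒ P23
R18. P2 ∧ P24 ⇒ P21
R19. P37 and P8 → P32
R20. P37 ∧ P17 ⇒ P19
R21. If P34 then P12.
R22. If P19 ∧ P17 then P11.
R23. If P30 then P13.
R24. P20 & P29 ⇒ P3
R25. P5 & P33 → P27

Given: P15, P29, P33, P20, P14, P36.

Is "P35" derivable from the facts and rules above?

No

Forward chaining from the given facts derives: P8, P3, P21, P24, P23, P1, P10, P37, P31, P32.
Rules concluding P35: R3 needs P11; R7 needs P4 — none of these are established.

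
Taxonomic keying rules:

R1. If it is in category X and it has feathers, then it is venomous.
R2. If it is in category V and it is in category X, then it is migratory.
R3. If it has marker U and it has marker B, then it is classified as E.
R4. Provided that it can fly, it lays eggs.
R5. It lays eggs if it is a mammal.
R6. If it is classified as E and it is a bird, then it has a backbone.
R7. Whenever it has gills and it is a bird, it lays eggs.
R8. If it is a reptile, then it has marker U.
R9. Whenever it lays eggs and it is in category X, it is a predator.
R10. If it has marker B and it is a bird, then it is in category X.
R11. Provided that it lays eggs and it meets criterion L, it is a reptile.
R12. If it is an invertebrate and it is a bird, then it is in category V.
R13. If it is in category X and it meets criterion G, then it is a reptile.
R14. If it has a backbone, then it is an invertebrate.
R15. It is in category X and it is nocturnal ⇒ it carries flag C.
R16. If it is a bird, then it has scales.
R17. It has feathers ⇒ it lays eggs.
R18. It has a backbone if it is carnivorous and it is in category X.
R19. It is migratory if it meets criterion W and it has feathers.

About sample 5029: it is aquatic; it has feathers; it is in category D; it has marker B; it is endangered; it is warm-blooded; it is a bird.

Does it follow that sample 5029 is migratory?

No

Forward chaining from the given facts derives: is in category X, has scales, lays eggs, is venomous, is a predator.
Rules concluding "it is migratory": R2 needs "it is in category V"; R19 needs "it meets criterion W" — none of these are established.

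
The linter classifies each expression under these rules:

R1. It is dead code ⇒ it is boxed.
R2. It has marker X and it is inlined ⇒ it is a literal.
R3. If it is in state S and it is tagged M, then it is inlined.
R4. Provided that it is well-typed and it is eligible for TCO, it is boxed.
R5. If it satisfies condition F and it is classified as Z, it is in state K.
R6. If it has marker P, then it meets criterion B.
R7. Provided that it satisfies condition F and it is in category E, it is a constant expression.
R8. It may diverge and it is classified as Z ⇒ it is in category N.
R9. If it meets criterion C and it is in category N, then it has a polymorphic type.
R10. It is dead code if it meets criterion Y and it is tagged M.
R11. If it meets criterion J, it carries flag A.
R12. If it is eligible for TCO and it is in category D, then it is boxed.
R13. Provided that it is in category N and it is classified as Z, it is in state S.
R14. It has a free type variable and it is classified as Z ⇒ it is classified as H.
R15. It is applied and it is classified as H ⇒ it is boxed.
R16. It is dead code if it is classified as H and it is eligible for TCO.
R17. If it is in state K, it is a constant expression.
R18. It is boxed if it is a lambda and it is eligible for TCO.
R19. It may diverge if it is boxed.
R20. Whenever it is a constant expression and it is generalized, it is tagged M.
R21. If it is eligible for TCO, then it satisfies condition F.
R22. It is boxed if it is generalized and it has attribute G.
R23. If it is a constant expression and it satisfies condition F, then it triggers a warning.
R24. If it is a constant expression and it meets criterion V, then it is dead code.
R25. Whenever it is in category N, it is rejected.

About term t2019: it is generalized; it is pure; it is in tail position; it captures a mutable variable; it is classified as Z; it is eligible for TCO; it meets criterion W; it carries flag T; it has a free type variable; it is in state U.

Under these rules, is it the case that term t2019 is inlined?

By R14 (it has a free type variable, it is classified as Z): it is classified as H.
By R16 (it is classified as H, it is eligible for TCO): it is dead code.
By R21 (it is eligible for TCO): it satisfies condition F.
By R1 (it is dead code): it is boxed.
By R5 (it satisfies condition F, it is classified as Z): it is in state K.
By R17 (it is in state K): it is a constant expression.
By R19 (it is boxed): it may diverge.
By R20 (it is a constant expression, it is generalized): it is tagged M.
By R8 (it may diverge, it is classified as Z): it is in category N.
By R13 (it is in category N, it is classified as Z): it is in state S.
By R3 (it is in state S, it is tagged M): it is inlined.

Yes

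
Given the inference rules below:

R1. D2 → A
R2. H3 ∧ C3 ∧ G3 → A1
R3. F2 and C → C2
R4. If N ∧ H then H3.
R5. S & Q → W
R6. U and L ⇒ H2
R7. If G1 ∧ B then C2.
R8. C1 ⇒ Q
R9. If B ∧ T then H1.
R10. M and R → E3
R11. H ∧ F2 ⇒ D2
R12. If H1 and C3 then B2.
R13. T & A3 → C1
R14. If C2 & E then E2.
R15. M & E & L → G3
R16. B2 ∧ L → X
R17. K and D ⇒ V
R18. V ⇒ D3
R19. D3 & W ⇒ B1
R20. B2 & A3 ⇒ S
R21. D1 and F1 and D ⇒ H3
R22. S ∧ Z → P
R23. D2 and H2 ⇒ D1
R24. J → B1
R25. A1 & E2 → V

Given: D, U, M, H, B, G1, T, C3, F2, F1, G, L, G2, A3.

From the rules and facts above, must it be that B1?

Forward chaining from the given facts derives: H2, C2, H1, D2, B2, C1, X, S, D1, A, Q, H3, W.
Rules concluding B1: R19 needs D3; R24 needs J — none of these are established.

No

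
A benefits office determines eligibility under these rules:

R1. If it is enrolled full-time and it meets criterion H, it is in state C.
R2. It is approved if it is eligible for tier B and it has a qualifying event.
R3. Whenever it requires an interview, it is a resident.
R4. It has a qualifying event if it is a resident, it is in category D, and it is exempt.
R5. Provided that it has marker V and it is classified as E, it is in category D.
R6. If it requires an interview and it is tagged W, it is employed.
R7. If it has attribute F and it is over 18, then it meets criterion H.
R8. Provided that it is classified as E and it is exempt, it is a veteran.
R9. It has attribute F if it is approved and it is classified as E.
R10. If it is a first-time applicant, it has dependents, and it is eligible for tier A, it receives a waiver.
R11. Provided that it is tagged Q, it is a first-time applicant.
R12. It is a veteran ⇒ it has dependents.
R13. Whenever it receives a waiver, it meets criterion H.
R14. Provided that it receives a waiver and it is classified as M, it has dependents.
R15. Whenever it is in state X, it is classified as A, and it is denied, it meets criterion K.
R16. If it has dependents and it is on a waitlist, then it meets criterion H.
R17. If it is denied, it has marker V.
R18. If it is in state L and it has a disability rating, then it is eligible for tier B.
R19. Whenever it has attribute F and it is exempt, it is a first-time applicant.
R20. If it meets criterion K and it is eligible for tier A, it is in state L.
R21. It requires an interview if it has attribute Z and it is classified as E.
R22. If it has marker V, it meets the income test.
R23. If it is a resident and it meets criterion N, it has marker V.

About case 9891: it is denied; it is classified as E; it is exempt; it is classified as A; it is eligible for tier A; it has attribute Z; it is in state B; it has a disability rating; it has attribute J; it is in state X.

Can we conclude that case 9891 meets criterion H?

Yes

By R8 (it is classified as E, it is exempt): it is a veteran.
By R12 (it is a veteran): it has dependents.
By R15 (it is in state X, it is classified as A, it is denied): it meets criterion K.
By R17 (it is denied): it has marker V.
By R20 (it meets criterion K, it is eligible for tier A): it is in state L.
By R21 (it has attribute Z, it is classified as E): it requires an interview.
By R3 (it requires an interview): it is a resident.
By R5 (it has marker V, it is classified as E): it is in category D.
By R18 (it is in state L, it has a disability rating): it is eligible for tier B.
By R4 (it is a resident, it is in category D, it is exempt): it has a qualifying event.
By R2 (it is eligible for tier B, it has a qualifying event): it is approved.
By R9 (it is approved, it is classified as E): it has attribute F.
By R19 (it has attribute F, it is exempt): it is a first-time applicant.
By R10 (it is a first-time applicant, it has dependents, it is eligible for tier A): it receives a waiver.
By R13 (it receives a waiver): it meets criterion H.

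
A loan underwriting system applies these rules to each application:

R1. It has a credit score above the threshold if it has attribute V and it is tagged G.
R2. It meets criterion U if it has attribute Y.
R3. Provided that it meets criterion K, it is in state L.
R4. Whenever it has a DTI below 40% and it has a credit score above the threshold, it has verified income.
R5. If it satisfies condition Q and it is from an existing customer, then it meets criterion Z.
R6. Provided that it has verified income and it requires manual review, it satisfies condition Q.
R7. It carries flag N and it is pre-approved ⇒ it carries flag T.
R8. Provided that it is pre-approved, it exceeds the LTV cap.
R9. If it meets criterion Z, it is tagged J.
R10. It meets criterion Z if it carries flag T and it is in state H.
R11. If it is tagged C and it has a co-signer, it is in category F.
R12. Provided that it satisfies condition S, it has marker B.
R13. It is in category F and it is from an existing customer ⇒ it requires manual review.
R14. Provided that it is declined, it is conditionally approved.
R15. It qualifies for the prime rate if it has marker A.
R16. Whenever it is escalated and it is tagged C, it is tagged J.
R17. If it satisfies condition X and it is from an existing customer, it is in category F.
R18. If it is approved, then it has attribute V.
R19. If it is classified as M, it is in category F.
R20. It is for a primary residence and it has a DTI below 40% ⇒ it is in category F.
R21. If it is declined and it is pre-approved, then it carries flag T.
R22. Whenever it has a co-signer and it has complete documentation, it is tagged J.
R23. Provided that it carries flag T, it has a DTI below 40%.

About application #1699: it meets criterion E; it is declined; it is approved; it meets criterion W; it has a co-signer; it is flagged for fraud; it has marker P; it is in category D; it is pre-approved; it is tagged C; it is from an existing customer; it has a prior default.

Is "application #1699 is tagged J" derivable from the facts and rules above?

No

Forward chaining from the given facts derives: exceeds the LTV cap, is in category F, requires manual review, is conditionally approved, has attribute V, carries flag T, has a DTI below 40%.
Rules concluding "it is tagged J": R9 needs "it meets criterion Z"; R16 needs "it is escalated"; R22 needs "it has complete documentation" — none of these are established.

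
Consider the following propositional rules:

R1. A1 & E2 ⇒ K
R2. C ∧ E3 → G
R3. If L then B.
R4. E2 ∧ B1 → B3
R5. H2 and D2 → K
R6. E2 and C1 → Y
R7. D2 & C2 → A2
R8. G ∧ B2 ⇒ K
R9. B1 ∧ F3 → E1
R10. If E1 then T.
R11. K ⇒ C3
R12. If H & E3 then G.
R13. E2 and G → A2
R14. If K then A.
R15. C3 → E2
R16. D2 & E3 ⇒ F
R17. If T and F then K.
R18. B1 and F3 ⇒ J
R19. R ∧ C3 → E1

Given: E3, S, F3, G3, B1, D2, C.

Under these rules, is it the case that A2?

G  (by R2: C, E3)
E1  (by R9: B1, F3)
T  (by R10: E1)
F  (by R16: D2, E3)
K  (by R17: T, F)
C3  (by R11: K)
E2  (by R15: C3)
A2  (by R13: E2, G)

Yes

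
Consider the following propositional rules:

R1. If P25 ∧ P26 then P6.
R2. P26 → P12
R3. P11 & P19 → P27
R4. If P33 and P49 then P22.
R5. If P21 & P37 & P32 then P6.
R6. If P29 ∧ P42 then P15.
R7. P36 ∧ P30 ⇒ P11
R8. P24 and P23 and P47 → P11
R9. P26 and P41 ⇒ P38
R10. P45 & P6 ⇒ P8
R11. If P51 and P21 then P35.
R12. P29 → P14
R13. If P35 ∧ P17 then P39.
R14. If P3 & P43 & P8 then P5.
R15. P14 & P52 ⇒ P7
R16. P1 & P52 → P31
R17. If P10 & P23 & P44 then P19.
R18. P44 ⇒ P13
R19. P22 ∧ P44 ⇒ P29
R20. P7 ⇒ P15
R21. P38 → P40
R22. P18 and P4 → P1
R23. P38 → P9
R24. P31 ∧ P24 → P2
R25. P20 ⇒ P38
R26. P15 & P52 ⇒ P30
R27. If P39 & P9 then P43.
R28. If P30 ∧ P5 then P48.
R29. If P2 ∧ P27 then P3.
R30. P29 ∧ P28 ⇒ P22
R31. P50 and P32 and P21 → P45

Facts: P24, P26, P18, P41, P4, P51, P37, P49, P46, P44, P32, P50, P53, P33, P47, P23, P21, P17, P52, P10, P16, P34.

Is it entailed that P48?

Yes

P22  (by R4: P33, P49)
P6  (by R5: P21, P37, P32)
P11  (by R8: P24, P23, P47)
P38  (by R9: P26, P41)
P35  (by R11: P51, P21)
P39  (by R13: P35, P17)
P19  (by R17: P10, P23, P44)
P29  (by R19: P22, P44)
P1  (by R22: P18, P4)
P9  (by R23: P38)
P43  (by R27: P39, P9)
P45  (by R31: P50, P32, P21)
P27  (by R3: P11, P19)
P8  (by R10: P45, P6)
P14  (by R12: P29)
P7  (by R15: P14, P52)
P31  (by R16: P1, P52)
P15  (by R20: P7)
P2  (by R24: P31, P24)
P30  (by R26: P15, P52)
P3  (by R29: P2, P27)
P5  (by R14: P3, P43, P8)
P48  (by R28: P30, P5)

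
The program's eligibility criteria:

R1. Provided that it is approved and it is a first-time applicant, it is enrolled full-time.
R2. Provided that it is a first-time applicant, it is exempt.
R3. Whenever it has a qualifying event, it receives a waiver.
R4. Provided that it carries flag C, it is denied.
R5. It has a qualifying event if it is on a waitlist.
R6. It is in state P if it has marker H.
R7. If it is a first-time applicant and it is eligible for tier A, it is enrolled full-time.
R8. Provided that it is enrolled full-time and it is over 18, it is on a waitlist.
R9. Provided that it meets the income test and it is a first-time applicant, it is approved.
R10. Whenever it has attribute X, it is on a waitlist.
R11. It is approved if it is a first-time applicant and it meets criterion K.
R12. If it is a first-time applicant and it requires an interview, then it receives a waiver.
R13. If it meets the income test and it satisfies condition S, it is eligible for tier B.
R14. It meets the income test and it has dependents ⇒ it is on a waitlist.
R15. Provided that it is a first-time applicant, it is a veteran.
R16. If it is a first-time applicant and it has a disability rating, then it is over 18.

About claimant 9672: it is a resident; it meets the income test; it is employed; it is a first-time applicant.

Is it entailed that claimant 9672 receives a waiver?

No

Forward chaining from the given facts derives: is exempt, is approved, is a veteran, is enrolled full-time.
Rules concluding "it receives a waiver": R3 needs "it has a qualifying event"; R12 needs "it requires an interview" — none of these are established.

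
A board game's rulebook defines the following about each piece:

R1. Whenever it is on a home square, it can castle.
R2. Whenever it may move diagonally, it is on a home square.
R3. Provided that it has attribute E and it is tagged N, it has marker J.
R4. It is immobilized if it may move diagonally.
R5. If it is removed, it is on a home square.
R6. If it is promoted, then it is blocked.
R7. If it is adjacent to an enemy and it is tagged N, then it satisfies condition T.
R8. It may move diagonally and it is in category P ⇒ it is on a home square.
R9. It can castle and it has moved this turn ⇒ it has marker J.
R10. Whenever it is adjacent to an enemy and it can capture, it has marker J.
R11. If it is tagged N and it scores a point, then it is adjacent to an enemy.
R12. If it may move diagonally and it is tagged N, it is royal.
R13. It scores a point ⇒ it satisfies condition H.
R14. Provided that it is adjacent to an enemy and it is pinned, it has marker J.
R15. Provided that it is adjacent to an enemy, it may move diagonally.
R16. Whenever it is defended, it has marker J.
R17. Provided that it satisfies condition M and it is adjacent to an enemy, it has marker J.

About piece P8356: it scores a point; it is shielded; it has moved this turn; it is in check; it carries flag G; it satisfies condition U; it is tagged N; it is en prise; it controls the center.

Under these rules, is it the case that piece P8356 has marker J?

Yes

By R11 (it is tagged N, it scores a point): it is adjacent to an enemy.
By R15 (it is adjacent to an enemy): it may move diagonally.
By R2 (it may move diagonally): it is on a home square.
By R1 (it is on a home square): it can castle.
By R9 (it can castle, it has moved this turn): it has marker J.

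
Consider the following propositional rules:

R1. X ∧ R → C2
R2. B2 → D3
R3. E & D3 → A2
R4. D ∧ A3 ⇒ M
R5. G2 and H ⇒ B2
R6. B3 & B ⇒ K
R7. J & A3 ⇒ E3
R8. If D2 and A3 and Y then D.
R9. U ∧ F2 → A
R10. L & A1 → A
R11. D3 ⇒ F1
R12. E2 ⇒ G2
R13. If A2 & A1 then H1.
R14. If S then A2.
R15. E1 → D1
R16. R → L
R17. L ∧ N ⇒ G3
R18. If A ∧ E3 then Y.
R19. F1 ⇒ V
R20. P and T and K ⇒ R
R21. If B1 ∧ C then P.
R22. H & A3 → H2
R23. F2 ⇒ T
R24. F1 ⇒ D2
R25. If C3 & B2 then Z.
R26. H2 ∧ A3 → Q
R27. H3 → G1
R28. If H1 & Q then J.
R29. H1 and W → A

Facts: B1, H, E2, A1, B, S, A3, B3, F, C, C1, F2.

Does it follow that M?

K  (by R6: B3, B)
G2  (by R12: E2)
A2  (by R14: S)
P  (by R21: B1, C)
H2  (by R22: H, A3)
T  (by R23: F2)
Q  (by R26: H2, A3)
B2  (by R5: G2, H)
H1  (by R13: A2, A1)
R  (by R20: P, T, K)
J  (by R28: H1, Q)
D3  (by R2: B2)
E3  (by R7: J, A3)
F1  (by R11: D3)
L  (by R16: R)
D2  (by R24: F1)
A  (by R10: L, A1)
Y  (by R18: A, E3)
D  (by R8: D2, A3, Y)
M  (by R4: D, A3)

Yes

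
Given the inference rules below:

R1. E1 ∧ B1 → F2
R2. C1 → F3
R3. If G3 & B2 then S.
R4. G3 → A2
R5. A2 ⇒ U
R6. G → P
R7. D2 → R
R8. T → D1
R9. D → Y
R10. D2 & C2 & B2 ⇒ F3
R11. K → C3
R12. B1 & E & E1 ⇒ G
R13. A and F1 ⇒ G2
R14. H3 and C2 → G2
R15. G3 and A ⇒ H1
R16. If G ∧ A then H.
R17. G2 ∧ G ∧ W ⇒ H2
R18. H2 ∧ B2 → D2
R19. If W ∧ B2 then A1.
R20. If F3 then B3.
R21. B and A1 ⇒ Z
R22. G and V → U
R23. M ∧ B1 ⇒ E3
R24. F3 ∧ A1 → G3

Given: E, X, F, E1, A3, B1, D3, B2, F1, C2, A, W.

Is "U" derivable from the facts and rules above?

Yes

G  (by R12: B1, E, E1)
G2  (by R13: A, F1)
H2  (by R17: G2, G, W)
D2  (by R18: H2, B2)
A1  (by R19: W, B2)
F3  (by R10: D2, C2, B2)
G3  (by R24: F3, A1)
A2  (by R4: G3)
U  (by R5: A2)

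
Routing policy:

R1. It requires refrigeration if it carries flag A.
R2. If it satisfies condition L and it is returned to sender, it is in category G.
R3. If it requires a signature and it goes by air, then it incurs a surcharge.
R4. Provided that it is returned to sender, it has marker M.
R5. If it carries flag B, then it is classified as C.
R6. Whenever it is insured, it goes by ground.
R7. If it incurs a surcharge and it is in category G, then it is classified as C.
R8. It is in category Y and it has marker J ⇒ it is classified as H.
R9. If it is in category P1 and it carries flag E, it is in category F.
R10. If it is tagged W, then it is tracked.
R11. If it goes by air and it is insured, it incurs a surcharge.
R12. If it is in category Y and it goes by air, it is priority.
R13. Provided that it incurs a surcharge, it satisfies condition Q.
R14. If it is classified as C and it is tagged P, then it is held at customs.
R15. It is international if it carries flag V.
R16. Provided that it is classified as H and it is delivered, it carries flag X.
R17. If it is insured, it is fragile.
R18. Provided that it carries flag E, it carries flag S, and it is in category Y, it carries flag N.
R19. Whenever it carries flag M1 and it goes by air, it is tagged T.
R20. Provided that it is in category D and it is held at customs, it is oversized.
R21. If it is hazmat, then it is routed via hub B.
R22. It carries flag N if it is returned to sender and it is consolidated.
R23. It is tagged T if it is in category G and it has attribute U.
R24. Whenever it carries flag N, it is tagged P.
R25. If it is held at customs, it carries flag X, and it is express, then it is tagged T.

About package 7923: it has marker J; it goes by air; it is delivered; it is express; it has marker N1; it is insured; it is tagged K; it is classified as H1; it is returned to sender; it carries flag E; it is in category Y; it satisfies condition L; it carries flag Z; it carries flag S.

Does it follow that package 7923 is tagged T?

Yes

By R2 (it satisfies condition L, it is returned to sender): it is in category G.
By R8 (it is in category Y, it has marker J): it is classified as H.
By R11 (it goes by air, it is insured): it incurs a surcharge.
By R16 (it is classified as H, it is delivered): it carries flag X.
By R18 (it carries flag E, it carries flag S, it is in category Y): it carries flag N.
By R24 (it carries flag N): it is tagged P.
By R7 (it incurs a surcharge, it is in category G): it is classified as C.
By R14 (it is classified as C, it is tagged P): it is held at customs.
By R25 (it is held at customs, it carries flag X, it is express): it is tagged T.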